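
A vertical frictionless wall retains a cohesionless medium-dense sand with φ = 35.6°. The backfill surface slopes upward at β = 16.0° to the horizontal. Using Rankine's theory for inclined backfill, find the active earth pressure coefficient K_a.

K_a = cos β · (cos β − √(cos²β − cos²φ)) / (cos β + √(cos²β − cos²φ)).
cos β = 0.9613, cos φ = 0.8131, √(cos²β − cos²φ) = 0.5127.
K_a = 0.9613 × (0.9613 − 0.5127)/(0.9613 + 0.5127) = 0.2925.

0.293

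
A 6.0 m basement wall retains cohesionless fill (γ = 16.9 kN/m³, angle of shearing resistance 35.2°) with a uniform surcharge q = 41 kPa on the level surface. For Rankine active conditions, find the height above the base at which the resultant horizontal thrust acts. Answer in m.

K_a = 0.2687.
Triangular part P₁ = ½K_aγH² = 81.73 at H/3 = 2.000 m; rectangular part P₂ = K_a q H = 66.10 at H/2 = 3.000 m.
ȳ = (P₁·2.000 + P₂·3.000)/(P₁+P₂) = 2.447 m.

2.45 m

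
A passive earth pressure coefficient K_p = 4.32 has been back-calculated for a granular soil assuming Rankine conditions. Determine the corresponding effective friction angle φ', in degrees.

38.6°

K_p = (1+sin φ)/(1−sin φ) ⇒ sin φ = (K_p − 1)/(K_p + 1) = 0.6241.
φ = arcsin(0.6241) = 38.61°.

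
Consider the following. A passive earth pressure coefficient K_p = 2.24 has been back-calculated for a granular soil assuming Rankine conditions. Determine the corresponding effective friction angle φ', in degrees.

22.5°

K_p = (1+sin φ)/(1−sin φ) ⇒ sin φ = (K_p − 1)/(K_p + 1) = 0.3827.
φ = arcsin(0.3827) = 22.50°.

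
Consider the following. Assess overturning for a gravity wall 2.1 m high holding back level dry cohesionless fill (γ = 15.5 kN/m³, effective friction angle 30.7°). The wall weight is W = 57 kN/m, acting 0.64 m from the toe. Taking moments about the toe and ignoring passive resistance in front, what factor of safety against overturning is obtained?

4.71

K_a = tan²(45° − 30.7°/2) = 0.3240.
P_a = ½K_aγH² = 0.5×0.3240×15.5×2.1² = 11.07 kN/m, acting at H/3 = 0.7000 m above the base.
Overturning moment M_o = P_a × H/3 = 11.07 × 0.7000 = 7.752.
Resisting moment M_r = W × 0.64 = 57 × 0.64 = 36.48.
FS_overturning = M_r/M_o = 36.48/7.752 = 4.706.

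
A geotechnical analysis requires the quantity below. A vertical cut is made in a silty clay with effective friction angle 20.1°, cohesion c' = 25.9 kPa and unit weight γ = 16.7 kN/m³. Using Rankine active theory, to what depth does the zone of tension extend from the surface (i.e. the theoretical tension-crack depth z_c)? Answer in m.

4.44 m

K_a = tan²(45° − 20.1°/2) = 0.4885; √K_a = 0.6989.
The active pressure is zero where K_a γ z = 2c√K_a, so z_c = 2c/(γ√K_a) = 2×25.9/(16.7×0.6989) = 4.438 m.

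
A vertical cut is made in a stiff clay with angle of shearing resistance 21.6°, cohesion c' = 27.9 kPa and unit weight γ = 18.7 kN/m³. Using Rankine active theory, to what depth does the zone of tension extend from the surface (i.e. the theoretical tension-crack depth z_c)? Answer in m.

4.39 m

K_a = tan²(45° − 21.6°/2) = 0.4619; √K_a = 0.6796.
The active pressure is zero where K_a γ z = 2c√K_a, so z_c = 2c/(γ√K_a) = 2×27.9/(18.7×0.6796) = 4.391 m.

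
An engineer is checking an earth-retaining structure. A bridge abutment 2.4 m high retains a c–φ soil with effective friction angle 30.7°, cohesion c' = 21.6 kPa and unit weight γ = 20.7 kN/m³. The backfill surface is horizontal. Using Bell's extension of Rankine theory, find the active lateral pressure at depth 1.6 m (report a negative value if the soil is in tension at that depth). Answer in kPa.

K_a = (1 − sin φ)/(1 + sin φ) = 0.3240.
σ_a = K_a γ z − 2c√K_a = 0.3240×20.7×1.6 − 2×21.6×0.5692 = -13.86 kPa.

-13.9 kPa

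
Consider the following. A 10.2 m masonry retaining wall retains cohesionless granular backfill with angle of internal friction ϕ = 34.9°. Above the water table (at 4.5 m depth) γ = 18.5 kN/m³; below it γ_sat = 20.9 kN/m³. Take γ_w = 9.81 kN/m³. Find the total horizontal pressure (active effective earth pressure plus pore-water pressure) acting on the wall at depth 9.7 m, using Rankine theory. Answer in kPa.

K_a = (1 − sin φ)/(1 + sin φ) = 0.2721.
γ' = 20.9 − 9.81 = 11.09 kN/m³.
Effective vertical stress at 9.7 m: σ'_v = 18.5×4.5 + 11.09×5.20 = 140.9 kPa.
σ'_h = K_a σ'_v = 0.2721 × 140.9 = 38.35 kPa; u = γ_w × 5.20 = 51.01 kPa.
Total σ_h = 38.35 + 51.01 = 89.36 kPa.

89.4 kPa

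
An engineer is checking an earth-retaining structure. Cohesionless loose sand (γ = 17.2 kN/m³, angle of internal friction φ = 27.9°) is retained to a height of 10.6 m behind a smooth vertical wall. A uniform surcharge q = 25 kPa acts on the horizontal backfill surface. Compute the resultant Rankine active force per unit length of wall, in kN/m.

K_a = tan²(45° − φ/2) = 0.3625.
Soil triangle: ½ K_a γ H² = 0.5×0.3625×17.2×10.6² = 350.2 kN/m.
Surcharge rectangle: K_a q H = 0.3625×25×10.6 = 96.05 kN/m.
Total = 350.2 + 96.05 = 446.3 kN/m.

446 kN/m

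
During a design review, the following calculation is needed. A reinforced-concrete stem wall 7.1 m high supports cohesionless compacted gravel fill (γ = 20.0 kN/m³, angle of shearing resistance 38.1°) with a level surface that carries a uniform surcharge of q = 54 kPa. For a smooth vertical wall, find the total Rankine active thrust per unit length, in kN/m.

210 kN/m

K_a = tan²(45° − φ/2) = 0.2368.
Soil triangle: ½ K_a γ H² = 0.5×0.2368×20.0×7.1² = 119.4 kN/m.
Surcharge rectangle: K_a q H = 0.2368×54×7.1 = 90.80 kN/m.
Total = 119.4 + 90.80 = 210.2 kN/m.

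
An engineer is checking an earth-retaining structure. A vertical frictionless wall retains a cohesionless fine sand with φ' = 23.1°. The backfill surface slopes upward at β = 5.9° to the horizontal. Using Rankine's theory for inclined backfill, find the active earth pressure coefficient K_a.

0.446

K_a = cos β · (cos β − √(cos²β − cos²φ)) / (cos β + √(cos²β − cos²φ)).
cos β = 0.9947, cos φ = 0.9198, √(cos²β − cos²φ) = 0.3786.
K_a = 0.9947 × (0.9947 − 0.3786)/(0.9947 + 0.3786) = 0.4462.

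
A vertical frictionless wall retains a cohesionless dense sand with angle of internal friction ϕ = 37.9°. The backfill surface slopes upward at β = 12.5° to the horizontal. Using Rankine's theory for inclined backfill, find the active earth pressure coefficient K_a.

K_a = cos β · (cos β − √(cos²β − cos²φ)) / (cos β + √(cos²β − cos²φ)).
cos β = 0.9763, cos φ = 0.7891, √(cos²β − cos²φ) = 0.5749.
K_a = 0.9763 × (0.9763 − 0.5749)/(0.9763 + 0.5749) = 0.2526.

0.253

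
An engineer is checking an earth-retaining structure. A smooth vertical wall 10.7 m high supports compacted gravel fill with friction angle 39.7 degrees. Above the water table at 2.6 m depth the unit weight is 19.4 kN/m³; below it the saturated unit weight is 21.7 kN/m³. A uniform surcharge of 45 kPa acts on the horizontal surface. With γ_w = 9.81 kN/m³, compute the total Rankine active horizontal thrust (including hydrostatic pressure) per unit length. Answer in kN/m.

618 kN/m

K_a = tan²(45° − φ/2) = 0.2204.
γ' = 21.7 − 9.81 = 11.89 kN/m³. h₂ = H − d_w = 8.1 m.
σ'_h: at surface K_a·q = 9.919; at WT K_a(q+γd_w) = 21.04; at base K_a(q+γd_w+γ'h₂) = 42.27 kPa.
P₁ = ½(9.919+21.04)×2.6 = 40.24; P₂ = ½(21.04+42.27)×8.1 = 256.4; P_w = ½γ_w h₂² = 321.8.
Total = 40.24+256.4+321.8 = 618.4 kN/m.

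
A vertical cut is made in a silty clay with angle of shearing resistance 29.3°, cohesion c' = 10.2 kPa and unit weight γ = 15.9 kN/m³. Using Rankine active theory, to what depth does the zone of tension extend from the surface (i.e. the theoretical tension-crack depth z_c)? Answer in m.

K_a = tan²(45° − 29.3°/2) = 0.3428; √K_a = 0.5855.
The active pressure is zero where K_a γ z = 2c√K_a, so z_c = 2c/(γ√K_a) = 2×10.2/(15.9×0.5855) = 2.191 m.

2.19 m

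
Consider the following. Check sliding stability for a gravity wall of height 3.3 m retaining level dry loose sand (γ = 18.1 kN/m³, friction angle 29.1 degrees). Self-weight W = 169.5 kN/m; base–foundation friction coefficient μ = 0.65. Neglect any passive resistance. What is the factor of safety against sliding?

3.23

K_a = tan²(45° − 29.1°/2) = 0.3456.
P_a = ½K_aγH² = 0.5×0.3456×18.1×3.3² = 34.06 kN/m, acting at H/3 = 1.100 m above the base.
FS_sliding = μW / P_a = 0.65×169.5 / 34.06 = 3.235.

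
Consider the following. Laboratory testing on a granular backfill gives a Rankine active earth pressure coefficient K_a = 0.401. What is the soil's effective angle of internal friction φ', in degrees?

25.3°

K_a = tan²(45° − φ/2) ⇒ 45° − φ/2 = arctan(√0.401) = 32.34°.
φ = 2(45° − 32.34°) = 25.31°.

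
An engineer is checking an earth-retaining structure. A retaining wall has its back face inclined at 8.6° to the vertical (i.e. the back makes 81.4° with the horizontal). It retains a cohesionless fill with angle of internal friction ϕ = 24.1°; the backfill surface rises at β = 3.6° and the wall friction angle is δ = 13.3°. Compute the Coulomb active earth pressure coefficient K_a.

K_a = sin²(α+φ) / [sin²α · sin(α−δ) · (1 + √{sin(φ+δ)sin(φ−β) / (sin(α−δ)sin(α+β))})²].
With α = 81.4°, φ = 24.1°, δ = 13.3°, β = 3.6°: K_a = 0.4675.

0.468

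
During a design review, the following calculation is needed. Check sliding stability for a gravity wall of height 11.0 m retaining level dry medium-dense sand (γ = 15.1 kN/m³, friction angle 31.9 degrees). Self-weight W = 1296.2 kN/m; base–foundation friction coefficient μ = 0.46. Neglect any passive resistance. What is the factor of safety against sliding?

2.12

K_a = tan²(45° − 31.9°/2) = 0.3085.
P_a = ½K_aγH² = 0.5×0.3085×15.1×11.0² = 281.9 kN/m, acting at H/3 = 3.667 m above the base.
FS_sliding = μW / P_a = 0.46×1296.2 / 281.9 = 2.115.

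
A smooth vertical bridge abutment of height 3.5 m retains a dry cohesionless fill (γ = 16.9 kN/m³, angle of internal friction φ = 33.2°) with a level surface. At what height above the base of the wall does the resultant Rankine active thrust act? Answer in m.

1.17 m

K_a = 0.2924.
The pressure distribution is triangular, so the resultant acts at H/3 above the base = 3.5/3 = 1.167 m.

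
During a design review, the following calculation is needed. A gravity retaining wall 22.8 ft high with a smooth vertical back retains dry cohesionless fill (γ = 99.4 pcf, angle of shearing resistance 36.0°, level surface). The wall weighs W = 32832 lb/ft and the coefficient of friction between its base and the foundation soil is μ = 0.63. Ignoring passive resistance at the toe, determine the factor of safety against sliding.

3.08

K_a = tan²(45° − 36.0°/2) = 0.2596.
P_a = ½K_aγH² = 0.5×0.2596×99.4×22.8² = 6707 lb/ft, acting at H/3 = 7.600 ft above the base.
FS_sliding = μW / P_a = 0.63×32832 / 6707 = 3.084.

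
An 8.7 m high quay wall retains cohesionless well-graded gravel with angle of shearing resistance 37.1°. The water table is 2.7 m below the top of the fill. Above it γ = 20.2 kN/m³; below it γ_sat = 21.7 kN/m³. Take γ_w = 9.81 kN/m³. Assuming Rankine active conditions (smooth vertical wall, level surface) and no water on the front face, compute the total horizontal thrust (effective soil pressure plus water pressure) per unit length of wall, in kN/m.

K_a = tan²(45° − φ/2) = 0.2475.
γ' = 21.7 − 9.81 = 11.89 kN/m³. Depth below WT = 6.0 m.
σ'_h at WT = K_a γ d_w = 13.50 kPa; at base = 13.50 + K_a γ' × 6.0 = 31.16 kPa.
P₁ (0–2.7 m) = ½×13.50×2.7 = 18.22. P₂ (2.7–8.7 m) = ½(13.50+31.16)×6.0 = 134.0.
P_w = ½ γ_w h₂² = 0.5×9.81×6.0² = 176.6. Total = 18.22+134.0+176.6 = 328.8 kN/m.

329 kN/m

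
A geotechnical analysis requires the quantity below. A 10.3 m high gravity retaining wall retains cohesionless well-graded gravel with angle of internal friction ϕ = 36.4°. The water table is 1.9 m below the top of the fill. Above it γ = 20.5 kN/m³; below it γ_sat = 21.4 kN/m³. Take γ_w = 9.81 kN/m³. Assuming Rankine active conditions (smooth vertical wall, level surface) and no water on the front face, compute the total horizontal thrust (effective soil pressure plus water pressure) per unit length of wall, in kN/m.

K_a = tan²(45° − φ/2) = 0.2552.
γ' = 21.4 − 9.81 = 11.59 kN/m³. Depth below WT = 8.4 m.
σ'_h at WT = K_a γ d_w = 9.939 kPa; at base = 9.939 + K_a γ' × 8.4 = 34.78 kPa.
P₁ (0–1.9 m) = ½×9.939×1.9 = 9.442. P₂ (1.9–10.3 m) = ½(9.939+34.78)×8.4 = 187.8.
P_w = ½ γ_w h₂² = 0.5×9.81×8.4² = 346.1. Total = 9.442+187.8+346.1 = 543.4 kN/m.

543 kN/m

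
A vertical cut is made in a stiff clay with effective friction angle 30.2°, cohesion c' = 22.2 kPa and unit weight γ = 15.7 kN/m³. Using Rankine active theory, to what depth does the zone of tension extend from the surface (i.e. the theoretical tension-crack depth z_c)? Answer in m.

K_a = tan²(45° − 30.2°/2) = 0.3307; √K_a = 0.5750.
The active pressure is zero where K_a γ z = 2c√K_a, so z_c = 2c/(γ√K_a) = 2×22.2/(15.7×0.5750) = 4.918 m.

4.92 m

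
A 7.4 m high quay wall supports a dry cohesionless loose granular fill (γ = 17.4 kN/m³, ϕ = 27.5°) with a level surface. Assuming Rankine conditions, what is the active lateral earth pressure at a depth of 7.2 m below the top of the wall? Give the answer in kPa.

46.1 kPa

K_a = (1 − sin φ)/(1 + sin φ) = 0.3682.
σ_h = K_a γ z = 0.3682 × 17.4 × 7.2 = 46.13 kPa.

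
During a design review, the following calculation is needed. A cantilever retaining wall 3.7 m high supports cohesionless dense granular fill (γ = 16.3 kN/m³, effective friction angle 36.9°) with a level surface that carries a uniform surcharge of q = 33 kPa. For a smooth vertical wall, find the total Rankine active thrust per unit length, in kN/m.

K_a = tan²(45° − φ/2) = 0.2497.
Soil triangle: ½ K_a γ H² = 0.5×0.2497×16.3×3.7² = 27.86 kN/m.
Surcharge rectangle: K_a q H = 0.2497×33×3.7 = 30.48 kN/m.
Total = 27.86 + 30.48 = 58.34 kN/m.

58.3 kN/m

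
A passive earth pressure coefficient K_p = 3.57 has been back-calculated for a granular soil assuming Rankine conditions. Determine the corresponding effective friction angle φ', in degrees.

K_p = (1+sin φ)/(1−sin φ) ⇒ sin φ = (K_p − 1)/(K_p + 1) = 0.5624.
φ = arcsin(0.5624) = 34.22°.

34.2°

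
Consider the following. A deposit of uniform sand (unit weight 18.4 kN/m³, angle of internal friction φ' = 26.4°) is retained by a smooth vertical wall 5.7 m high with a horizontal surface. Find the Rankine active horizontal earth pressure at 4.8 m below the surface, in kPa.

34.0 kPa

K_a = (1 − sin φ)/(1 + sin φ) = 0.3844.
σ_h = K_a γ z = 0.3844 × 18.4 × 4.8 = 33.95 kPa.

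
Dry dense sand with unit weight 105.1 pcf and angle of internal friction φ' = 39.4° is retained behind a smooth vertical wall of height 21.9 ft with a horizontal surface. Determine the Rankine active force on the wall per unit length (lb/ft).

K_a = tan²(45° − φ/2) = 0.2234.
P_a = ½ K_a γ H² = 0.5 × 0.2234 × 105.1 × 21.9² = 5632 lb/ft.

5630 lb/ft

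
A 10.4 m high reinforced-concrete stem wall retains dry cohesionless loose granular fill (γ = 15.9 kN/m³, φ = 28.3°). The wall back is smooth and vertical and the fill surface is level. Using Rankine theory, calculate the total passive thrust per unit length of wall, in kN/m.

K_p = tan²(45° + φ/2) = 2.803.
P_p = ½ K_p γ H² = 0.5 × 2.803 × 15.9 × 10.4² = 2410 kN/m.

2410 kN/m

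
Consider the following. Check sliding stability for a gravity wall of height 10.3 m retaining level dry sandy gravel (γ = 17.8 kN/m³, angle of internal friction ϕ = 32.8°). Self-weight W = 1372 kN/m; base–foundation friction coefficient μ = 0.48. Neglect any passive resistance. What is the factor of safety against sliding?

K_a = tan²(45° − 32.8°/2) = 0.2973.
P_a = ½K_aγH² = 0.5×0.2973×17.8×10.3² = 280.7 kN/m, acting at H/3 = 3.433 m above the base.
FS_sliding = μW / P_a = 0.48×1372 / 280.7 = 2.346.

2.35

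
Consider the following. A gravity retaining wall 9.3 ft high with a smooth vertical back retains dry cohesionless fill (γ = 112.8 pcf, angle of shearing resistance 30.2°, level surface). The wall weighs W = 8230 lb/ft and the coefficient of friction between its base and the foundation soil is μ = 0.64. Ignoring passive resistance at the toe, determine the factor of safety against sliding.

K_a = tan²(45° − 30.2°/2) = 0.3307.
P_a = ½K_aγH² = 0.5×0.3307×112.8×9.3² = 1613 lb/ft, acting at H/3 = 3.100 ft above the base.
FS_sliding = μW / P_a = 0.64×8230 / 1613 = 3.266.

3.27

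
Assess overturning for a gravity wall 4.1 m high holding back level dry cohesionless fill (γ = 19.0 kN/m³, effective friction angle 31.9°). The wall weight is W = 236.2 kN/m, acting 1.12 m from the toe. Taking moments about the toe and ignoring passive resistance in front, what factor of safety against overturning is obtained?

3.93

K_a = tan²(45° − 31.9°/2) = 0.3085.
P_a = ½K_aγH² = 0.5×0.3085×19.0×4.1² = 49.27 kN/m, acting at H/3 = 1.367 m above the base.
Overturning moment M_o = P_a × H/3 = 49.27 × 1.367 = 67.34.
Resisting moment M_r = W × 1.12 = 236.2 × 1.12 = 264.5.
FS_overturning = M_r/M_o = 264.5/67.34 = 3.929.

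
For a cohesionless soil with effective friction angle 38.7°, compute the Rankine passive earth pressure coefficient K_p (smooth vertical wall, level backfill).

K_p = (1 + sin φ)/(1 − sin φ) = tan²(45° + 38.7°/2) = 4.337.

4.34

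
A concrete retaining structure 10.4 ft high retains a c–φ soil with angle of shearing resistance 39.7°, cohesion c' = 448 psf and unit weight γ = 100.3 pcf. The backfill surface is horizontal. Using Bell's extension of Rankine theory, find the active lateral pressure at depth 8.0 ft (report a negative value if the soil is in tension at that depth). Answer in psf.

K_a = (1 − sin φ)/(1 + sin φ) = 0.2204.
σ_a = K_a γ z − 2c√K_a = 0.2204×100.3×8.0 − 2×448×0.4695 = -243.8 psf.

-244 psf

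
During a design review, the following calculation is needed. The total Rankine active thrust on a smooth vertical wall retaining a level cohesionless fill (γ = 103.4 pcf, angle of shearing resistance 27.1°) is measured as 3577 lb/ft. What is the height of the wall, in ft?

13.6 ft

K_a = 0.3741. P_a = ½ K_a γ H² ⇒ H = √(2P_a/(K_a γ)).
H = √(2×3577/(0.3741×103.4)) = 13.60 ft.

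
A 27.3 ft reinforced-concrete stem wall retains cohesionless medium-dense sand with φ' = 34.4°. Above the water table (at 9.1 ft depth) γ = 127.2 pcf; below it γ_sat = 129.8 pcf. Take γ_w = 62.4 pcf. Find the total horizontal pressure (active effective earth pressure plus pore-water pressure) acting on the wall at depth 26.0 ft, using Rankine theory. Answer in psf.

1690 psf

K_a = (1 − sin φ)/(1 + sin φ) = 0.2780.
γ' = 129.8 − 62.4 = 67.40 pcf.
Effective vertical stress at 26.0 ft: σ'_v = 127.2×9.1 + 67.40×16.9 = 2297 psf.
σ'_h = K_a σ'_v = 0.2780 × 2297 = 638.4 psf; u = γ_w × 16.9 = 1055 psf.
Total σ_h = 638.4 + 1055 = 1693 psf.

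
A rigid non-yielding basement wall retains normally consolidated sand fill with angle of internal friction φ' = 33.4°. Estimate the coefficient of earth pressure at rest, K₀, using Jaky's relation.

0.450

K₀ = 1 − sin φ' = 1 − sin 33.4° = 0.4495.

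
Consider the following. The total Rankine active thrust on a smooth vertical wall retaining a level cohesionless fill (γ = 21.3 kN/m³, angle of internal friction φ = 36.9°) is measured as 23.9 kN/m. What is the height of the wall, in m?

K_a = 0.2497. P_a = ½ K_a γ H² ⇒ H = √(2P_a/(K_a γ)).
H = √(2×23.9/(0.2497×21.3)) = 2.998 m.

3.00 m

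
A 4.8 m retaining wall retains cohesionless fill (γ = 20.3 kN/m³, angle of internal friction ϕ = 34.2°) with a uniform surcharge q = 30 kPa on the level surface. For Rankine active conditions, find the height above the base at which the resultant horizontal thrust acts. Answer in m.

K_a = 0.2803.
Triangular part P₁ = ½K_aγH² = 65.56 at H/3 = 1.600 m; rectangular part P₂ = K_a q H = 40.37 at H/2 = 2.400 m.
ȳ = (P₁·1.600 + P₂·2.400)/(P₁+P₂) = 1.905 m.

1.90 m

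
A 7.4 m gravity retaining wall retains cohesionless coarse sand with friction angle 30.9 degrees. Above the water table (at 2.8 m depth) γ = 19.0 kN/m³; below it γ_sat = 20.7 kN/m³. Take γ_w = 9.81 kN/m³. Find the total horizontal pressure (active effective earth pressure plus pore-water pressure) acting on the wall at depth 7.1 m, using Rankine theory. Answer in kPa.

K_a = (1 − sin φ)/(1 + sin φ) = 0.3214.
γ' = 20.7 − 9.81 = 10.89 kN/m³.
Effective vertical stress at 7.1 m: σ'_v = 19.0×2.8 + 10.89×4.30 = 100.0 kPa.
σ'_h = K_a σ'_v = 0.3214 × 100.0 = 32.15 kPa; u = γ_w × 4.30 = 42.18 kPa.
Total σ_h = 32.15 + 42.18 = 74.33 kPa.

74.3 kPa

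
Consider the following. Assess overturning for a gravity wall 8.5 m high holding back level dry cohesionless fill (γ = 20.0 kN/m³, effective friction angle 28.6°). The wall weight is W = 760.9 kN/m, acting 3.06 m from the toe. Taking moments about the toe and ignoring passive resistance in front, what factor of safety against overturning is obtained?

K_a = tan²(45° − 28.6°/2) = 0.3525.
P_a = ½K_aγH² = 0.5×0.3525×20.0×8.5² = 254.7 kN/m, acting at H/3 = 2.833 m above the base.
Overturning moment M_o = P_a × H/3 = 254.7 × 2.833 = 721.7.
Resisting moment M_r = W × 3.06 = 760.9 × 3.06 = 2328.
FS_overturning = M_r/M_o = 2328/721.7 = 3.226.

3.23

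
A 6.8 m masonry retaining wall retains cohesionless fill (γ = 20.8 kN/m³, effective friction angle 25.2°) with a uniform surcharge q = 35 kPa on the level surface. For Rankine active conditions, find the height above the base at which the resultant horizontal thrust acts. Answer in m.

K_a = 0.4027.
Triangular part P₁ = ½K_aγH² = 193.7 at H/3 = 2.267 m; rectangular part P₂ = K_a q H = 95.85 at H/2 = 3.400 m.
ȳ = (P₁·2.267 + P₂·3.400)/(P₁+P₂) = 2.642 m.

2.64 m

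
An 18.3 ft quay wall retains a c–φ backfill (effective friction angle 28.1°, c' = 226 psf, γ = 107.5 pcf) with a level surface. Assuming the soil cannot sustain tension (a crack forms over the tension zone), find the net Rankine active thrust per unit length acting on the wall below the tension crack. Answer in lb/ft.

2460 lb/ft

K_a = 0.3596; √K_a = 0.5997.
Tension-crack depth z_c = 2c/(γ√K_a) = 2×226/(107.5×0.5997) = 7.012 ft.
σ_a at base = K_a γ H − 2c√K_a = 0.3596×107.5×18.3 − 2×226×0.5997 = 436.4 psf.
P_a = ½ × 436.4 × (H − z_c) = 0.5×436.4×11.29 = 2463 lb/ft.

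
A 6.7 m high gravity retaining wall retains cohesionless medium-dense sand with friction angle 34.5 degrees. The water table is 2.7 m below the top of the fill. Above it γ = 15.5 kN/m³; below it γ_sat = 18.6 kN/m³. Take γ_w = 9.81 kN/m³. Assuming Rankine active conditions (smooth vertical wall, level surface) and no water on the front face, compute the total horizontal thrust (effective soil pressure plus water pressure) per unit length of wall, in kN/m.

K_a = tan²(45° − φ/2) = 0.2768.
γ' = 18.6 − 9.81 = 8.790 kN/m³. Depth below WT = 4.0 m.
σ'_h at WT = K_a γ d_w = 11.58 kPa; at base = 11.58 + K_a γ' × 4.0 = 21.32 kPa.
P₁ (0–2.7 m) = ½×11.58×2.7 = 15.64. P₂ (2.7–6.7 m) = ½(11.58+21.32)×4.0 = 65.80.
P_w = ½ γ_w h₂² = 0.5×9.81×4.0² = 78.48. Total = 15.64+65.80+78.48 = 159.9 kN/m.

160 kN/m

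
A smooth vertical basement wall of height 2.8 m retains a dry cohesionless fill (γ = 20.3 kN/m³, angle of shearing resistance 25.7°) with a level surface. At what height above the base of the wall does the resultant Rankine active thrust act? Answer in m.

K_a = 0.3950.
The pressure distribution is triangular, so the resultant acts at H/3 above the base = 2.8/3 = 0.9333 m.

0.933 m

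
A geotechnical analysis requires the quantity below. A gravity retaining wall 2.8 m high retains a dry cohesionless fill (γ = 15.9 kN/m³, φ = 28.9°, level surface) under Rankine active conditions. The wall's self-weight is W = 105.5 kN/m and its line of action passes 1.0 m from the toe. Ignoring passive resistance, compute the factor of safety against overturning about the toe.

5.21

K_a = tan²(45° − 28.9°/2) = 0.3484.
P_a = ½K_aγH² = 0.5×0.3484×15.9×2.8² = 21.71 kN/m, acting at H/3 = 0.9333 m above the base.
Overturning moment M_o = P_a × H/3 = 21.71 × 0.9333 = 20.27.
Resisting moment M_r = W × 1.0 = 105.5 × 1.0 = 105.5.
FS_overturning = M_r/M_o = 105.5/20.27 = 5.206.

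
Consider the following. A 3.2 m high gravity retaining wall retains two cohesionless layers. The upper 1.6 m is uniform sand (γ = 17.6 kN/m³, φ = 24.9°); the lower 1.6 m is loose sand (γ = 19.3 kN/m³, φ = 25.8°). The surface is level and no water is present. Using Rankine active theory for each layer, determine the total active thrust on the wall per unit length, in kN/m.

36.6 kN/m

K_a1 = tan²(45°−24.9°/2) = 0.4074; K_a2 = tan²(45°−25.8°/2) = 0.3935.
Layer 1: σ at base = K_a1 γ₁ h₁ = 11.47 kPa; P₁ = ½×11.47×1.6 = 9.178.
Layer 2: σ_v at top = γ₁h₁ = 28.16; σ_h top = K_a2×28.16 = 11.08; σ_h base = K_a2×(28.16+19.3×1.6) = 23.23.
P₂ = ½(11.08+23.23)×1.6 = 27.45. Total P_a = 9.178+27.45 = 36.63 kN/m.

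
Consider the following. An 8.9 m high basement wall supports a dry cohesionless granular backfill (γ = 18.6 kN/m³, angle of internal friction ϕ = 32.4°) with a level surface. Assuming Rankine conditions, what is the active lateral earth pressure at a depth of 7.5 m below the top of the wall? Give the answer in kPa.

K_a = (1 − sin φ)/(1 + sin φ) = 0.3022.
σ_h = K_a γ z = 0.3022 × 18.6 × 7.5 = 42.16 kPa.

42.2 kPa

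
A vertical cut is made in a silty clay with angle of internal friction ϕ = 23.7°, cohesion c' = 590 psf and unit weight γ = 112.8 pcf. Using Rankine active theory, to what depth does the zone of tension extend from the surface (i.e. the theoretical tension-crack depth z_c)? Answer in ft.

16.0 ft

K_a = tan²(45° − 23.7°/2) = 0.4266; √K_a = 0.6531.
The active pressure is zero where K_a γ z = 2c√K_a, so z_c = 2c/(γ√K_a) = 2×590/(112.8×0.6531) = 16.02 ft.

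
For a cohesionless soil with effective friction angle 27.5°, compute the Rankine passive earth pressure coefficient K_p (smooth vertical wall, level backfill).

K_p = (1 + sin φ)/(1 − sin φ) = tan²(45° + 27.5°/2) = 2.716.

2.72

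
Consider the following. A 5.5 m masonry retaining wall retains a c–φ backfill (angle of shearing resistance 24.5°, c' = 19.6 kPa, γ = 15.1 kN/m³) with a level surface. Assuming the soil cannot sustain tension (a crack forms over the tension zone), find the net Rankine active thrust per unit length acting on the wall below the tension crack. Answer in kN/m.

6.70 kN/m

K_a = 0.4137; √K_a = 0.6432.
Tension-crack depth z_c = 2c/(γ√K_a) = 2×19.6/(15.1×0.6432) = 4.036 m.
σ_a at base = K_a γ H − 2c√K_a = 0.4137×15.1×5.5 − 2×19.6×0.6432 = 9.146 kPa.
P_a = ½ × 9.146 × (H − z_c) = 0.5×9.146×1.464 = 6.695 kN/m.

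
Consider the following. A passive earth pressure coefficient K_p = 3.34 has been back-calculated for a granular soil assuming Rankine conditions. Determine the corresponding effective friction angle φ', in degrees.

K_p = (1+sin φ)/(1−sin φ) ⇒ sin φ = (K_p − 1)/(K_p + 1) = 0.5392.
φ = arcsin(0.5392) = 32.63°.

32.6°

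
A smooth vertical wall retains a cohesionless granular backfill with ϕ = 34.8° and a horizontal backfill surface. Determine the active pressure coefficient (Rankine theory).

K_a = tan²(45° − φ/2) = tan²(27.60°) = 0.2733.

0.273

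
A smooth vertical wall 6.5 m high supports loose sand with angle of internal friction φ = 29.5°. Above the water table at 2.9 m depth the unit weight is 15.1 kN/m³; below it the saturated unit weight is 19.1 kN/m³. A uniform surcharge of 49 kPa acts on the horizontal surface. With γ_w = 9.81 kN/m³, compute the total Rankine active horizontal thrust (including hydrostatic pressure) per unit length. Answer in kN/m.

K_a = tan²(45° − φ/2) = 0.3401.
γ' = 19.1 − 9.81 = 9.290 kN/m³. h₂ = H − d_w = 3.6 m.
σ'_h: at surface K_a·q = 16.67; at WT K_a(q+γd_w) = 31.56; at base K_a(q+γd_w+γ'h₂) = 42.93 kPa.
P₁ = ½(16.67+31.56)×2.9 = 69.92; P₂ = ½(31.56+42.93)×3.6 = 134.1; P_w = ½γ_w h₂² = 63.57.
Total = 69.92+134.1+63.57 = 267.6 kN/m.

268 kN/m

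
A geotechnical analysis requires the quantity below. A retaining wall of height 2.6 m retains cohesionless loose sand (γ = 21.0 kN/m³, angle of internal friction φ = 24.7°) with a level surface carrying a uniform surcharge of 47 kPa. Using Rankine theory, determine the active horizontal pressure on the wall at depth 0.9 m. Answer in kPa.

K_a = (1 − sin φ)/(1 + sin φ) = 0.4106.
σ_v = γz + q = 21.0 × 0.9 + 47 = 65.90 kPa.
σ_h = K_a σ_v = 0.4106 × 65.90 = 27.06 kPa.

27.1 kPa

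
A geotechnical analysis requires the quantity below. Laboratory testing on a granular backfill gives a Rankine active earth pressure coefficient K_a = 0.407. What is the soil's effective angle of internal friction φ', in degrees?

24.9°

K_a = tan²(45° − φ/2) ⇒ 45° − φ/2 = arctan(√0.407) = 32.54°.
φ = 2(45° − 32.54°) = 24.93°.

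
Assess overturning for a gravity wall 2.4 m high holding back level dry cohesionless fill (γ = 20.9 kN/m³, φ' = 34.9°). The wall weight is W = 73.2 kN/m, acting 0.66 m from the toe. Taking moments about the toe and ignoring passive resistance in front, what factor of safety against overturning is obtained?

K_a = tan²(45° − 34.9°/2) = 0.2721.
P_a = ½K_aγH² = 0.5×0.2721×20.9×2.4² = 16.38 kN/m, acting at H/3 = 0.8000 m above the base.
Overturning moment M_o = P_a × H/3 = 16.38 × 0.8000 = 13.10.
Resisting moment M_r = W × 0.66 = 73.2 × 0.66 = 48.31.
FS_overturning = M_r/M_o = 48.31/13.10 = 3.687.

3.69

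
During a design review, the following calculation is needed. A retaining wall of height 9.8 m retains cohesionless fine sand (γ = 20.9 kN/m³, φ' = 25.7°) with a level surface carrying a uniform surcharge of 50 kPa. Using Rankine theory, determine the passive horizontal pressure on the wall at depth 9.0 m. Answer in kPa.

603 kPa

K_p = (1 + sin φ)/(1 − sin φ) = 2.531.
σ_v = γz + q = 20.9 × 9.0 + 50 = 238.1 kPa.
σ_h = K_p σ_v = 2.531 × 238.1 = 602.7 kPa.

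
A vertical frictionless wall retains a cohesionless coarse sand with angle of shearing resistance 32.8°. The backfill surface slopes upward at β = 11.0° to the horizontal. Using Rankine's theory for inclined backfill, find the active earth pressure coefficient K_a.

K_a = cos β · (cos β − √(cos²β − cos²φ)) / (cos β + √(cos²β − cos²φ)).
cos β = 0.9816, cos φ = 0.8406, √(cos²β − cos²φ) = 0.5070.
K_a = 0.9816 × (0.9816 − 0.5070)/(0.9816 + 0.5070) = 0.3130.

0.313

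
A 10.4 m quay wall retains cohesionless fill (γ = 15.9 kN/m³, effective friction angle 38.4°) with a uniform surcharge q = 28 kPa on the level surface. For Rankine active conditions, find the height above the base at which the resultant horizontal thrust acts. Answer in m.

3.91 m

K_a = 0.2337.
Triangular part P₁ = ½K_aγH² = 200.9 at H/3 = 3.467 m; rectangular part P₂ = K_a q H = 68.05 at H/2 = 5.200 m.
ȳ = (P₁·3.467 + P₂·5.200)/(P₁+P₂) = 3.905 m.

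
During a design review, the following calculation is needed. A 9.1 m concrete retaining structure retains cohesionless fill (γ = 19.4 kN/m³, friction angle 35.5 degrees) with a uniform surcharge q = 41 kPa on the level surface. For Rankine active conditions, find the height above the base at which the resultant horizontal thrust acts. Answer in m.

K_a = 0.2653.
Triangular part P₁ = ½K_aγH² = 213.1 at H/3 = 3.033 m; rectangular part P₂ = K_a q H = 98.97 at H/2 = 4.550 m.
ȳ = (P₁·3.033 + P₂·4.550)/(P₁+P₂) = 3.514 m.

3.51 m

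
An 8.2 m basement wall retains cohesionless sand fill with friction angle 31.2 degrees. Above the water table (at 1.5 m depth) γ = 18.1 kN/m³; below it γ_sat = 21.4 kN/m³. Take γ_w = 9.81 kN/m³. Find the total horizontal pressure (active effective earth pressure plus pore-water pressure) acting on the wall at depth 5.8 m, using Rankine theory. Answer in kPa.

K_a = (1 − sin φ)/(1 + sin φ) = 0.3175.
γ' = 21.4 − 9.81 = 11.59 kN/m³.
Effective vertical stress at 5.8 m: σ'_v = 18.1×1.5 + 11.59×4.30 = 76.99 kPa.
σ'_h = K_a σ'_v = 0.3175 × 76.99 = 24.44 kPa; u = γ_w × 4.30 = 42.18 kPa.
Total σ_h = 24.44 + 42.18 = 66.63 kPa.

66.6 kPa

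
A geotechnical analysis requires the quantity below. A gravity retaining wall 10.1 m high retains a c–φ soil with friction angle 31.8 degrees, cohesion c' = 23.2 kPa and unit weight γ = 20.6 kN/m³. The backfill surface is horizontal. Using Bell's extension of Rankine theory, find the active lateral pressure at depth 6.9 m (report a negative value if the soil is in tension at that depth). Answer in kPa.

K_a = (1 − sin φ)/(1 + sin φ) = 0.3098.
σ_a = K_a γ z − 2c√K_a = 0.3098×20.6×6.9 − 2×23.2×0.5566 = 18.21 kPa.

18.2 kPa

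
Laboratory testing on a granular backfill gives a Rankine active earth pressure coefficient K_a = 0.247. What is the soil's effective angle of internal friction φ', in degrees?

K_a = tan²(45° − φ/2) ⇒ 45° − φ/2 = arctan(√0.247) = 26.43°.
φ = 2(45° − 26.43°) = 37.15°.

37.1°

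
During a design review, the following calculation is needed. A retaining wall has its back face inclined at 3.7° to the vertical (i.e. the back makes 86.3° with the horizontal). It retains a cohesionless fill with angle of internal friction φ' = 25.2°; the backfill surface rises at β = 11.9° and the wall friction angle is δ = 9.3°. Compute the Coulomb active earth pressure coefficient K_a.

K_a = sin²(α+φ) / [sin²α · sin(α−δ) · (1 + √{sin(φ+δ)sin(φ−β) / (sin(α−δ)sin(α+β))})²].
With α = 86.3°, φ = 25.2°, δ = 9.3°, β = 11.9°: K_a = 0.4770.

0.477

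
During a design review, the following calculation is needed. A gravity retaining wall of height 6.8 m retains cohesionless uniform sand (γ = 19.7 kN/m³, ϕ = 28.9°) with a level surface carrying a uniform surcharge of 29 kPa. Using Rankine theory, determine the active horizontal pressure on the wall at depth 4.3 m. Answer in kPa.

K_a = (1 − sin φ)/(1 + sin φ) = 0.3484.
σ_v = γz + q = 19.7 × 4.3 + 29 = 113.7 kPa.
σ_h = K_a σ_v = 0.3484 × 113.7 = 39.61 kPa.

39.6 kPa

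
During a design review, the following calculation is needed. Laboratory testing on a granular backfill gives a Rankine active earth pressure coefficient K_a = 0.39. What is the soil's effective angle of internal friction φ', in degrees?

K_a = tan²(45° − φ/2) ⇒ 45° − φ/2 = arctan(√0.39) = 31.98°.
φ = 2(45° − 31.98°) = 26.03°.

26.0°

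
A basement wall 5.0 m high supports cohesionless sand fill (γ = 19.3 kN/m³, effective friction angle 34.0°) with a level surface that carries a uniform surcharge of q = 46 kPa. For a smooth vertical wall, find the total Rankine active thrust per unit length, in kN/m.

K_a = tan²(45° − φ/2) = 0.2827.
Soil triangle: ½ K_a γ H² = 0.5×0.2827×19.3×5.0² = 68.20 kN/m.
Surcharge rectangle: K_a q H = 0.2827×46×5.0 = 65.02 kN/m.
Total = 68.20 + 65.02 = 133.2 kN/m.

133 kN/m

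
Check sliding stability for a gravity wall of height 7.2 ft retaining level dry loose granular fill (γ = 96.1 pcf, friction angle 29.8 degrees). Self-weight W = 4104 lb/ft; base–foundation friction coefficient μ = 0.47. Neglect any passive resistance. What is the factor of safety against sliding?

K_a = tan²(45° − 29.8°/2) = 0.3360.
P_a = ½K_aγH² = 0.5×0.3360×96.1×7.2² = 837.0 lb/ft, acting at H/3 = 2.400 ft above the base.
FS_sliding = μW / P_a = 0.47×4104 / 837.0 = 2.304.

2.30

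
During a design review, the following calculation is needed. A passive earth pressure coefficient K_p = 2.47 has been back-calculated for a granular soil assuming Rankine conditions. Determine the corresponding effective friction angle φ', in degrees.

K_p = (1+sin φ)/(1−sin φ) ⇒ sin φ = (K_p − 1)/(K_p + 1) = 0.4236.
φ = arcsin(0.4236) = 25.06°.

25.1°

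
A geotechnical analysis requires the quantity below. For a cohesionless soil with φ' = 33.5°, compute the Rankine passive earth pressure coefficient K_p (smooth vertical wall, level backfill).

K_p = (1 + sin φ)/(1 − sin φ) = tan²(45° + 33.5°/2) = 3.464.

3.46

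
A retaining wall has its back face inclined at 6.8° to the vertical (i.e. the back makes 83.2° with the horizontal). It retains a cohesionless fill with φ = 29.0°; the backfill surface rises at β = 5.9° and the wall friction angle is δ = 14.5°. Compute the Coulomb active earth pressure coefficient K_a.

K_a = sin²(α+φ) / [sin²α · sin(α−δ) · (1 + √{sin(φ+δ)sin(φ−β) / (sin(α−δ)sin(α+β))})²].
With α = 83.2°, φ = 29.0°, δ = 14.5°, β = 5.9°: K_a = 0.3943.

0.394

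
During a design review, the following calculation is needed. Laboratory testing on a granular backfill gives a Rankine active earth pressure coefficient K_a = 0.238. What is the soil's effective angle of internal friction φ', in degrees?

K_a = tan²(45° − φ/2) ⇒ 45° − φ/2 = arctan(√0.238) = 26.01°.
φ = 2(45° − 26.01°) = 37.99°.

38.0°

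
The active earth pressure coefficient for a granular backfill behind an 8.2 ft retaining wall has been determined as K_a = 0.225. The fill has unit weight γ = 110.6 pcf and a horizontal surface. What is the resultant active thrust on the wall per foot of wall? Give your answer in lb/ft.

P = ½ K_a γ H² = 0.5 × 0.225 × 110.6 × 8.2² = 836.6 lb/ft.

837 lb/ft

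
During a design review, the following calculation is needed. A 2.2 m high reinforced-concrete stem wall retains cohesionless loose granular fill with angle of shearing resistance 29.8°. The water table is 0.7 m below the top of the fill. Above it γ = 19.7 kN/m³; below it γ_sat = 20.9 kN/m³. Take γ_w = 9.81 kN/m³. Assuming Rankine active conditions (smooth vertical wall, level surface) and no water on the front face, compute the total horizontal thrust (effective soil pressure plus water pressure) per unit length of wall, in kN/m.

K_a = tan²(45° − φ/2) = 0.3360.
γ' = 20.9 − 9.81 = 11.09 kN/m³. Depth below WT = 1.5 m.
σ'_h at WT = K_a γ d_w = 4.634 kPa; at base = 4.634 + K_a γ' × 1.5 = 10.22 kPa.
P₁ (0–0.7 m) = ½×4.634×0.7 = 1.622. P₂ (0.7–2.2 m) = ½(4.634+10.22)×1.5 = 11.14.
P_w = ½ γ_w h₂² = 0.5×9.81×1.5² = 11.04. Total = 1.622+11.14+11.04 = 23.80 kN/m.

23.8 kN/m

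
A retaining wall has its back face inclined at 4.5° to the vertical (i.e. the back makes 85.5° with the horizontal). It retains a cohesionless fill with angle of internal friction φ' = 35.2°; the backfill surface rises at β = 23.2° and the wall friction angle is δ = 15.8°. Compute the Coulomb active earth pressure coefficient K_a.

K_a = sin²(α+φ) / [sin²α · sin(α−δ) · (1 + √{sin(φ+δ)sin(φ−β) / (sin(α−δ)sin(α+β))})²].
With α = 85.5°, φ = 35.2°, δ = 15.8°, β = 23.2°: K_a = 0.3898.

0.390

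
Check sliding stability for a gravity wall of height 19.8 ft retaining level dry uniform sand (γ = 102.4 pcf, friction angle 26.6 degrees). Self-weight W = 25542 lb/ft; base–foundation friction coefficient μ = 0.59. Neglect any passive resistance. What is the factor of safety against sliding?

K_a = tan²(45° − 26.6°/2) = 0.3814.
P_a = ½K_aγH² = 0.5×0.3814×102.4×19.8² = 7657 lb/ft, acting at H/3 = 6.600 ft above the base.
FS_sliding = μW / P_a = 0.59×25542 / 7657 = 1.968.

1.97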